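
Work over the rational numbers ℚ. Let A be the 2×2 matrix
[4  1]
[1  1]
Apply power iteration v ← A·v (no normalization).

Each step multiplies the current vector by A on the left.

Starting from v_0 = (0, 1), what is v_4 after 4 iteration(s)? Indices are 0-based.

v_0 = (0, 1).
v_1 = A·v_0 = (1, 1).
v_2 = A·v_1 = (5, 2).
v_3 = A·v_2 = (22, 7).
v_4 = A·v_3 = (95, 29).

v_4 = (95, 29)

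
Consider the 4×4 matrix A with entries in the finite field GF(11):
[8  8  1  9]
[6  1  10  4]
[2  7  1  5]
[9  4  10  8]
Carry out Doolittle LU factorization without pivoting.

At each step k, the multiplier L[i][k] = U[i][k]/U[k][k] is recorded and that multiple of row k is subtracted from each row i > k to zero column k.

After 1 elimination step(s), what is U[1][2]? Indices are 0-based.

U[1][2] = 1

[col 0] pivot 8
  R1 -= 9*R0 → (0, 6, 1, 0)  (L[1][0] := 9)
  R2 -= 3*R0 → (0, 5, 9, 0)  (L[2][0] := 3)
  R3 -= 8*R0 → (0, 6, 2, 2)  (L[3][0] := 8)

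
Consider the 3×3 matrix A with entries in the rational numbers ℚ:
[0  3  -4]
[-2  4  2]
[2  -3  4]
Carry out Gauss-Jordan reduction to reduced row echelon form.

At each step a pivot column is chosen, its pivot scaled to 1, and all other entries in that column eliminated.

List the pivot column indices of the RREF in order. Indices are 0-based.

pivot columns: 0, 1, 2

[1] R0 <-> R1
[1] R0 /= -2  ⇒  (1, -2, -1)
     R2 -= 2·R0  ⇒  (0, 1, 6)
[2] R1 /= 3  ⇒  (0, 1, -4/3)
     R0 -= -2·R1  ⇒  (1, 0, -11/3)
     R2 -= 1·R1  ⇒  (0, 0, 22/3)
[3] R2 /= 22/3  ⇒  (0, 0, 1)
     R0 -= -11/3·R2  ⇒  (1, 0, 0)
     R1 -= -4/3·R2  ⇒  (0, 1, 0)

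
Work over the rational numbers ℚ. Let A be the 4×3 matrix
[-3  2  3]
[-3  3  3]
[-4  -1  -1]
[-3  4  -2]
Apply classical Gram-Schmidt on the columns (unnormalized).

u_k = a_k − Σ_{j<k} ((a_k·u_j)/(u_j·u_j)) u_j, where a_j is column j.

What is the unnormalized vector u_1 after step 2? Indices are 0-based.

u_1 = (17/43, 60/43, -135/43, 103/43)

Step 1: u_0 = a_0 = (-3, -3, -4, -3).
Step 2: u_1 = a_1 − (-23/43)·u_0 = (17/43, 60/43, -135/43, 103/43).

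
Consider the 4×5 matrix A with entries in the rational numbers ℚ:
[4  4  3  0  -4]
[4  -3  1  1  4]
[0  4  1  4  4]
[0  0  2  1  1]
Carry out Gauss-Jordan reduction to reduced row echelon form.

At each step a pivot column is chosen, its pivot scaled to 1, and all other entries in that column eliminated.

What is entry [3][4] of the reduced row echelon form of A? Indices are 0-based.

M[3][4] = 121/65

[1] R0 /= 4  ⇒  (1, 1, 3/4, 0, -1)
     R1 -= 4·R0  ⇒  (0, -7, -2, 1, 8)
[2] R1 /= -7  ⇒  (0, 1, 2/7, -1/7, -8/7)
     R0 -= 1·R1  ⇒  (1, 0, 13/28, 1/7, 1/7)
     R2 -= 4·R1  ⇒  (0, 0, -1/7, 32/7, 60/7)
[3] R2 /= -1/7  ⇒  (0, 0, 1, -32, -60)
     R0 -= 13/28·R2  ⇒  (1, 0, 0, 15, 28)
     R1 -= 2/7·R2  ⇒  (0, 1, 0, 9, 16)
     R3 -= 2·R2  ⇒  (0, 0, 0, 65, 121)
[4] R3 /= 65  ⇒  (0, 0, 0, 1, 121/65)
     R0 -= 15·R3  ⇒  (1, 0, 0, 0, 1/13)
     R1 -= 9·R3  ⇒  (0, 1, 0, 0, -49/65)
     R2 -= -32·R3  ⇒  (0, 0, 1, 0, -28/65)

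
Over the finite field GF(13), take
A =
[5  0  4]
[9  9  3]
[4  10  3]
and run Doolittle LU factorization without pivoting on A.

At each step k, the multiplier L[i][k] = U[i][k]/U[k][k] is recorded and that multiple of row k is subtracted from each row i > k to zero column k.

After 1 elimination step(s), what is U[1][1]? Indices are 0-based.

k=0: U[0][0]=5
  eliminate (1,0): mult=7, new row 1: (0, 9, 1); set L[1][0]=7
  eliminate (2,0): mult=6, new row 2: (0, 10, 5); set L[2][0]=6

U[1][1] = 9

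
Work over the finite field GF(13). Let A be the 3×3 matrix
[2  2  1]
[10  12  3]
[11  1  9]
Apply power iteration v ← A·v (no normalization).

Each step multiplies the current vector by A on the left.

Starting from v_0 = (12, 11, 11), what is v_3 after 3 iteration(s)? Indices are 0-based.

v_0 = (12, 11, 11).
v_1 = A·v_0 = (5, 12, 8).
v_2 = A·v_1 = (3, 10, 9).
v_3 = A·v_2 = (9, 8, 7).

v_3 = (9, 8, 7)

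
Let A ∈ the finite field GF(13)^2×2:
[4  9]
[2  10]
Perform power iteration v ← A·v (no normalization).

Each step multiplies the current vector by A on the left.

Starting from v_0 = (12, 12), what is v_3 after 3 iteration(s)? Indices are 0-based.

v_3 = (9, 1)

v_0 = (12, 12).
v_1 = A·v_0 = (0, 1).
v_2 = A·v_1 = (9, 10).
v_3 = A·v_2 = (9, 1).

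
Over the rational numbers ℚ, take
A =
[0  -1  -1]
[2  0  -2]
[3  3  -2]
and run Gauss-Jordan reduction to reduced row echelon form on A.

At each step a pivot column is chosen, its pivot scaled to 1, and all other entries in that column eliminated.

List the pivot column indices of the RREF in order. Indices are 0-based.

pivot columns: 0, 1, 2

step 1: exchange rows 0,1
step 1: normalize row 0 (÷2) = (1, 0, -1)
  row 2: subtract 3×row0 = (0, 3, 1)
step 2: normalize row 1 (÷-1) = (0, 1, 1)
  row 2: subtract 3×row1 = (0, 0, -2)
step 3: normalize row 2 (÷-2) = (0, 0, 1)
  row 0: subtract -1×row2 = (1, 0, 0)
  row 1: subtract 1×row2 = (0, 1, 0)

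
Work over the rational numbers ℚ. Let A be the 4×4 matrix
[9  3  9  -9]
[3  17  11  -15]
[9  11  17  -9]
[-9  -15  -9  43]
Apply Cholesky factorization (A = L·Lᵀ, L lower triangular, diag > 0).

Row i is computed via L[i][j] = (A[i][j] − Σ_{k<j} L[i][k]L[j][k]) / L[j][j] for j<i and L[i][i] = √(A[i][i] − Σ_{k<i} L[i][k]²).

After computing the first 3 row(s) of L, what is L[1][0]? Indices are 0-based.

L[1][0] = 1

Step 1: L[0][0] = √(9) = 3.
  L[1][0] = (3) / L[0][0] = 1.
Step 2: L[1][1] = √(16) = 4.
  L[2][0] = (9) / L[0][0] = 3.
  L[2][1] = (8) / L[1][1] = 2.
Step 3: L[2][2] = √(4) = 2.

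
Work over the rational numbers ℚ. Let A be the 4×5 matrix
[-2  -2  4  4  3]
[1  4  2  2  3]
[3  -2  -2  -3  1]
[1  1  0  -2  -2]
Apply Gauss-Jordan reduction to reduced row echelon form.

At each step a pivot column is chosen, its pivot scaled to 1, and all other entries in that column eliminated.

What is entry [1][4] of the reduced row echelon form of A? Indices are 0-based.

M[1][4] = -19/58

[1] R0 /= -2  ⇒  (1, 1, -2, -2, -3/2)
     R1 -= 1·R0  ⇒  (0, 3, 4, 4, 9/2)
     R2 -= 3·R0  ⇒  (0, -5, 4, 3, 11/2)
     R3 -= 1·R0  ⇒  (0, 0, 2, 0, -1/2)
[2] R1 /= 3  ⇒  (0, 1, 4/3, 4/3, 3/2)
     R0 -= 1·R1  ⇒  (1, 0, -10/3, -10/3, -3)
     R2 -= -5·R1  ⇒  (0, 0, 32/3, 29/3, 13)
[3] R2 /= 32/3  ⇒  (0, 0, 1, 29/32, 39/32)
     R0 -= -10/3·R2  ⇒  (1, 0, 0, -5/16, 17/16)
     R1 -= 4/3·R2  ⇒  (0, 1, 0, 1/8, -1/8)
     R3 -= 2·R2  ⇒  (0, 0, 0, -29/16, -47/16)
[4] R3 /= -29/16  ⇒  (0, 0, 0, 1, 47/29)
     R0 -= -5/16·R3  ⇒  (1, 0, 0, 0, 91/58)
     R1 -= 1/8·R3  ⇒  (0, 1, 0, 0, -19/58)
     R2 -= 29/32·R3  ⇒  (0, 0, 1, 0, -1/4)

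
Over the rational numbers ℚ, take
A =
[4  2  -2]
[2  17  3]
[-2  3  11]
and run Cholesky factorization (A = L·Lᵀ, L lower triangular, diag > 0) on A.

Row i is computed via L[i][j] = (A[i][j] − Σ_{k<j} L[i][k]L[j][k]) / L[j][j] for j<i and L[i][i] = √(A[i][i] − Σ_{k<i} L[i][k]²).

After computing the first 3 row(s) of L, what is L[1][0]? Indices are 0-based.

Step 1: L[0][0] = √(4) = 2.
  L[1][0] = (2) / L[0][0] = 1.
Step 2: L[1][1] = √(16) = 4.
  L[2][0] = (-2) / L[0][0] = -1.
  L[2][1] = (4) / L[1][1] = 1.
Step 3: L[2][2] = √(9) = 3.

L[1][0] = 1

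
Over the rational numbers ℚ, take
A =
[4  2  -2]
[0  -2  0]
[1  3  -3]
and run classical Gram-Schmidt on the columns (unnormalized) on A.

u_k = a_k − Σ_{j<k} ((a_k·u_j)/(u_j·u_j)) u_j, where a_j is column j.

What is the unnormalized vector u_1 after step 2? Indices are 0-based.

Step 1: u_0 = a_0 = (4, 0, 1).
Step 2: u_1 = a_1 − (11/17)·u_0 = (-10/17, -2, 40/17).

u_1 = (-10/17, -2, 40/17)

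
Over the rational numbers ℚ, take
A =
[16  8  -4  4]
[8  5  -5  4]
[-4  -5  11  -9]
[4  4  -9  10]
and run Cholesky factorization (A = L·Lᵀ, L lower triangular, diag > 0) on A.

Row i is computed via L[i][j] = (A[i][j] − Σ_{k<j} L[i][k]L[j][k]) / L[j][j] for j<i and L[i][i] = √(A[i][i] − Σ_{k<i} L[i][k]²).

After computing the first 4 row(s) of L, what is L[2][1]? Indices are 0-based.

Step 1: L[0][0] = √(16) = 4.
  L[1][0] = (8) / L[0][0] = 2.
Step 2: L[1][1] = √(1) = 1.
  L[2][0] = (-4) / L[0][0] = -1.
  L[2][1] = (-3) / L[1][1] = -3.
Step 3: L[2][2] = √(1) = 1.
  L[3][0] = (4) / L[0][0] = 1.
  L[3][1] = (2) / L[1][1] = 2.
  L[3][2] = (-2) / L[2][2] = -2.
Step 4: L[3][3] = √(1) = 1.

L[2][1] = -3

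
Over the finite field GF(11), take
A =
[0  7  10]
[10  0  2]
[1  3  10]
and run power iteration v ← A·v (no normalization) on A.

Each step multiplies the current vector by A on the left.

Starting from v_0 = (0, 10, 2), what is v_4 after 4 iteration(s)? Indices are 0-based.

v_0 = (0, 10, 2).
v_1 = A·v_0 = (2, 4, 6).
v_2 = A·v_1 = (0, 10, 8).
v_3 = A·v_2 = (7, 5, 0).
v_4 = A·v_3 = (2, 4, 0).

v_4 = (2, 4, 0)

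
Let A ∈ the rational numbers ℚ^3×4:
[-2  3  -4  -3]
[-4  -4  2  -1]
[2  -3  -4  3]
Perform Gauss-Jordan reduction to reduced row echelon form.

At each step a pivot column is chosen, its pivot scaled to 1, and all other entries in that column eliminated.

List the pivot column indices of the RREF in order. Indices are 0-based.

step 1: normalize row 0 (÷-2) = (1, -3/2, 2, 3/2)
  row 1: subtract -4×row0 = (0, -10, 10, 5)
  row 2: subtract 2×row0 = (0, 0, -8, 0)
step 2: normalize row 1 (÷-10) = (0, 1, -1, -1/2)
  row 0: subtract -3/2×row1 = (1, 0, 1/2, 3/4)
step 3: normalize row 2 (÷-8) = (0, 0, 1, 0)
  row 0: subtract 1/2×row2 = (1, 0, 0, 3/4)
  row 1: subtract -1×row2 = (0, 1, 0, -1/2)

pivot columns: 0, 1, 2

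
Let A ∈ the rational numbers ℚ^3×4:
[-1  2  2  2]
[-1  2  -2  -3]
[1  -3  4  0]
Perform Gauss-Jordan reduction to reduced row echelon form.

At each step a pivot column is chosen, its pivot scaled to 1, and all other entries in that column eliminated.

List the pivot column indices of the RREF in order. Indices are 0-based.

step 1: normalize row 0 (÷-1) = (1, -2, -2, -2)
  row 1: subtract -1×row0 = (0, 0, -4, -5)
  row 2: subtract 1×row0 = (0, -1, 6, 2)
step 2: exchange rows 1,2
step 2: normalize row 1 (÷-1) = (0, 1, -6, -2)
  row 0: subtract -2×row1 = (1, 0, -14, -6)
step 3: normalize row 2 (÷-4) = (0, 0, 1, 5/4)
  row 0: subtract -14×row2 = (1, 0, 0, 23/2)
  row 1: subtract -6×row2 = (0, 1, 0, 11/2)

pivot columns: 0, 1, 2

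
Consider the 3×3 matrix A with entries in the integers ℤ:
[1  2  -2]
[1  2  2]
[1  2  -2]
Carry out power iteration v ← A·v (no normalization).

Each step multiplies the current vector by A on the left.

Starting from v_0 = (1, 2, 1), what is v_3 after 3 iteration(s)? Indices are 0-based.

v_0 = (1, 2, 1).
v_1 = A·v_0 = (3, 7, 3).
v_2 = A·v_1 = (11, 23, 11).
v_3 = A·v_2 = (35, 79, 35).

v_3 = (35, 79, 35)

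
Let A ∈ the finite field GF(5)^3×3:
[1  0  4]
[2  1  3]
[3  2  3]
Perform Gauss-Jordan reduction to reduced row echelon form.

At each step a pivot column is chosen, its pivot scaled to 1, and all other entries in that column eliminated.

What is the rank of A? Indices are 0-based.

rank = 3

[1] R0 /= 1  ⇒  (1, 0, 4)
     R1 -= 2·R0  ⇒  (0, 1, 0)
     R2 -= 3·R0  ⇒  (0, 2, 1)
[2] R1 /= 1  ⇒  (0, 1, 0)
     R2 -= 2·R1  ⇒  (0, 0, 1)
[3] R2 /= 1  ⇒  (0, 0, 1)
     R0 -= 4·R2  ⇒  (1, 0, 0)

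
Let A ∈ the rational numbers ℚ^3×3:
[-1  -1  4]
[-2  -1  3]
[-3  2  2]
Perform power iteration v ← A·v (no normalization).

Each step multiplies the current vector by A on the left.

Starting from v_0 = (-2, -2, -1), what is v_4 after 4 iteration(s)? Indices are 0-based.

v_4 = (3, -42, -6)

v_0 = (-2, -2, -1).
v_1 = A·v_0 = (0, 3, 0).
v_2 = A·v_1 = (-3, -3, 6).
v_3 = A·v_2 = (30, 27, 15).
v_4 = A·v_3 = (3, -42, -6).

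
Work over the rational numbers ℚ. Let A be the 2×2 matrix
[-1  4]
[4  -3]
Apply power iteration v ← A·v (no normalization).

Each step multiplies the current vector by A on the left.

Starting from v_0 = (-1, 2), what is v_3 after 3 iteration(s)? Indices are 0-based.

v_0 = (-1, 2).
v_1 = A·v_0 = (9, -10).
v_2 = A·v_1 = (-49, 66).
v_3 = A·v_2 = (313, -394).

v_3 = (313, -394)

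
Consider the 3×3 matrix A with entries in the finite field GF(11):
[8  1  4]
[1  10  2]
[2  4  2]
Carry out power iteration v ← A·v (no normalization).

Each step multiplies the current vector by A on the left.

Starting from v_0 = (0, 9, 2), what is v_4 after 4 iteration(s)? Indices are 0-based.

v_0 = (0, 9, 2).
v_1 = A·v_0 = (6, 6, 7).
v_2 = A·v_1 = (5, 3, 6).
v_3 = A·v_2 = (1, 3, 1).
v_4 = A·v_3 = (4, 0, 5).

v_4 = (4, 0, 5)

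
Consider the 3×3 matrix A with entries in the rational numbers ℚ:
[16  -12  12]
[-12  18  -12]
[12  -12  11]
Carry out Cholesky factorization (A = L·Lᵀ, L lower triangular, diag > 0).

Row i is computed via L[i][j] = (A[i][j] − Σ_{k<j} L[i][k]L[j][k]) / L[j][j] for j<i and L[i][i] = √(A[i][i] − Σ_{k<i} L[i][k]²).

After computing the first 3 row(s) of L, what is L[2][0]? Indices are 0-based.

Step 1: L[0][0] = √(16) = 4.
  L[1][0] = (-12) / L[0][0] = -3.
Step 2: L[1][1] = √(9) = 3.
  L[2][0] = (12) / L[0][0] = 3.
  L[2][1] = (-3) / L[1][1] = -1.
Step 3: L[2][2] = √(1) = 1.

L[2][0] = 3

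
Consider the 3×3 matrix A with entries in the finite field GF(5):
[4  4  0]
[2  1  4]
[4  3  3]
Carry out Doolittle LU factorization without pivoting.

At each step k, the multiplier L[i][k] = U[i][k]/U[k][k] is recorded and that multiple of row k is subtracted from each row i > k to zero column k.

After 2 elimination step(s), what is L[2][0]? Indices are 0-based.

k=0: U[0][0]=4
  eliminate (1,0): mult=3, new row 1: (0, 4, 4); set L[1][0]=3
  eliminate (2,0): mult=1, new row 2: (0, 4, 3); set L[2][0]=1
k=1: U[1][1]=4
  eliminate (2,1): mult=1, new row 2: (0, 0, 4); set L[2][1]=1

L[2][0] = 1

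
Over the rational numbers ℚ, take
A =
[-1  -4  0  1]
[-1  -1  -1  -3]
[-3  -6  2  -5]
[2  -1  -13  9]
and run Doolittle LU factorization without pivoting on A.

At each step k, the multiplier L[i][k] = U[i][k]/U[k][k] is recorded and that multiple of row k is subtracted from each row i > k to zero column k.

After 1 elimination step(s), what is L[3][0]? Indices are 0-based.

L[3][0] = -2

k=0: U[0][0]=-1
  eliminate (1,0): mult=1, new row 1: (0, 3, -1, -4); set L[1][0]=1
  eliminate (2,0): mult=3, new row 2: (0, 6, 2, -8); set L[2][0]=3
  eliminate (3,0): mult=-2, new row 3: (0, -9, -13, 11); set L[3][0]=-2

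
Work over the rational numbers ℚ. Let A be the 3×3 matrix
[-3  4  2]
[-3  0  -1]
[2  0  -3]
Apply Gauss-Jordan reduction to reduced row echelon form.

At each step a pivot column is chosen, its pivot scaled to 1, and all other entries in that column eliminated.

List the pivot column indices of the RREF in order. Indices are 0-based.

pivot columns: 0, 1, 2

[1] R0 /= -3  ⇒  (1, -4/3, -2/3)
     R1 -= -3·R0  ⇒  (0, -4, -3)
     R2 -= 2·R0  ⇒  (0, 8/3, -5/3)
[2] R1 /= -4  ⇒  (0, 1, 3/4)
     R0 -= -4/3·R1  ⇒  (1, 0, 1/3)
     R2 -= 8/3·R1  ⇒  (0, 0, -11/3)
[3] R2 /= -11/3  ⇒  (0, 0, 1)
     R0 -= 1/3·R2  ⇒  (1, 0, 0)
     R1 -= 3/4·R2  ⇒  (0, 1, 0)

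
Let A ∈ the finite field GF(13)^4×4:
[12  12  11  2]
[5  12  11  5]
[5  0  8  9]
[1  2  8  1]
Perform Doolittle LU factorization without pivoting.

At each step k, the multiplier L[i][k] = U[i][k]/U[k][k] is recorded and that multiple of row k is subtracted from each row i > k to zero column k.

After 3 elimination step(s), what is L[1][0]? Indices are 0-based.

k=0: U[0][0]=12
  eliminate (1,0): mult=8, new row 1: (0, 7, 1, 2); set L[1][0]=8
  eliminate (2,0): mult=8, new row 2: (0, 8, 11, 6); set L[2][0]=8
  eliminate (3,0): mult=12, new row 3: (0, 1, 6, 3); set L[3][0]=12
k=1: U[1][1]=7
  eliminate (2,1): mult=3, new row 2: (0, 0, 8, 0); set L[2][1]=3
  eliminate (3,1): mult=2, new row 3: (0, 0, 4, 12); set L[3][1]=2
k=2: U[2][2]=8
  eliminate (3,2): mult=7, new row 3: (0, 0, 0, 12); set L[3][2]=7

L[1][0] = 8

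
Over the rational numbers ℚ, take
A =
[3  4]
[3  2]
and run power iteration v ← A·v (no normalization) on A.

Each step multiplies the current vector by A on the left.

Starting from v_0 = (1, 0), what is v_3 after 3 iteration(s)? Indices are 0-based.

v_3 = (123, 93)

v_0 = (1, 0).
v_1 = A·v_0 = (3, 3).
v_2 = A·v_1 = (21, 15).
v_3 = A·v_2 = (123, 93).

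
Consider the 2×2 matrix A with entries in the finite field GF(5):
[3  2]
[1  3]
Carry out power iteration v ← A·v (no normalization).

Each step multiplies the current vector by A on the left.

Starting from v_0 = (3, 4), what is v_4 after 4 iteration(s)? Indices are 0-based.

v_0 = (3, 4).
v_1 = A·v_0 = (2, 0).
v_2 = A·v_1 = (1, 2).
v_3 = A·v_2 = (2, 2).
v_4 = A·v_3 = (0, 3).

v_4 = (0, 3)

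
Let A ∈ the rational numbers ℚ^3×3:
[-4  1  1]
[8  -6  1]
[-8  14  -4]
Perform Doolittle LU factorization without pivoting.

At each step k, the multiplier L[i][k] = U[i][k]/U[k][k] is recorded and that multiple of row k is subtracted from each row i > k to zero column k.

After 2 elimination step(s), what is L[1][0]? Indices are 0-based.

Step 1: pivot at (0,0) is -4.
  row1 ← row1 − (-2)·row0  ⇒  L[1][0]=-2, U row1=(0, -4, 3)
  row2 ← row2 − (2)·row0  ⇒  L[2][0]=2, U row2=(0, 12, -6)
Step 2: pivot at (1,1) is -4.
  row2 ← row2 − (-3)·row1  ⇒  L[2][1]=-3, U row2=(0, 0, 3)

L[1][0] = -2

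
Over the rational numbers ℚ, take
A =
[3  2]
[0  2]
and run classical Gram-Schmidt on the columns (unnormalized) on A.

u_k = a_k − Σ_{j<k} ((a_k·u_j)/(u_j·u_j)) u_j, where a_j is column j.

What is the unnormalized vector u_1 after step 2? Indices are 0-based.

u_1 = (0, 2)

Step 1: u_0 = a_0 = (3, 0).
Step 2: u_1 = a_1 − (2/3)·u_0 = (0, 2).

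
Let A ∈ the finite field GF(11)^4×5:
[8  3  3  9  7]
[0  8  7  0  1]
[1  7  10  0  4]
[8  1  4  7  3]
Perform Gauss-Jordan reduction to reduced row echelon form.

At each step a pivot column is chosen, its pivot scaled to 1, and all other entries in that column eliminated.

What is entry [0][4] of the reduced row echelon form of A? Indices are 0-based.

step 1: normalize row 0 (÷8) = (1, 10, 10, 8, 5)
  row 2: subtract 1×row0 = (0, 8, 0, 3, 10)
  row 3: subtract 8×row0 = (0, 9, 1, 9, 7)
step 2: normalize row 1 (÷8) = (0, 1, 5, 0, 7)
  row 0: subtract 10×row1 = (1, 0, 4, 8, 1)
  row 2: subtract 8×row1 = (0, 0, 4, 3, 9)
  row 3: subtract 9×row1 = (0, 0, 0, 9, 10)
step 3: normalize row 2 (÷4) = (0, 0, 1, 9, 5)
  row 0: subtract 4×row2 = (1, 0, 0, 5, 3)
  row 1: subtract 5×row2 = (0, 1, 0, 10, 4)
step 4: normalize row 3 (÷9) = (0, 0, 0, 1, 6)
  row 0: subtract 5×row3 = (1, 0, 0, 0, 6)
  row 1: subtract 10×row3 = (0, 1, 0, 0, 10)
  row 2: subtract 9×row3 = (0, 0, 1, 0, 6)

M[0][4] = 6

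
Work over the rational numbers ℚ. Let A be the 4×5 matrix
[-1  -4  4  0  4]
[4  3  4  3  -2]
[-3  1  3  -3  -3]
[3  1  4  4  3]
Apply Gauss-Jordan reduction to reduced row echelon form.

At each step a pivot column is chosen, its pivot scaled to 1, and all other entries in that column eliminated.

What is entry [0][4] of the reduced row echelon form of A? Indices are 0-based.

[1] R0 /= -1  ⇒  (1, 4, -4, 0, -4)
     R1 -= 4·R0  ⇒  (0, -13, 20, 3, 14)
     R2 -= -3·R0  ⇒  (0, 13, -9, -3, -15)
     R3 -= 3·R0  ⇒  (0, -11, 16, 4, 15)
[2] R1 /= -13  ⇒  (0, 1, -20/13, -3/13, -14/13)
     R0 -= 4·R1  ⇒  (1, 0, 28/13, 12/13, 4/13)
     R2 -= 13·R1  ⇒  (0, 0, 11, 0, -1)
     R3 -= -11·R1  ⇒  (0, 0, -12/13, 19/13, 41/13)
[3] R2 /= 11  ⇒  (0, 0, 1, 0, -1/11)
     R0 -= 28/13·R2  ⇒  (1, 0, 0, 12/13, 72/143)
     R1 -= -20/13·R2  ⇒  (0, 1, 0, -3/13, -174/143)
     R3 -= -12/13·R2  ⇒  (0, 0, 0, 19/13, 439/143)
[4] R3 /= 19/13  ⇒  (0, 0, 0, 1, 439/209)
     R0 -= 12/13·R3  ⇒  (1, 0, 0, 0, -300/209)
     R1 -= -3/13·R3  ⇒  (0, 1, 0, 0, -153/209)

M[0][4] = -300/209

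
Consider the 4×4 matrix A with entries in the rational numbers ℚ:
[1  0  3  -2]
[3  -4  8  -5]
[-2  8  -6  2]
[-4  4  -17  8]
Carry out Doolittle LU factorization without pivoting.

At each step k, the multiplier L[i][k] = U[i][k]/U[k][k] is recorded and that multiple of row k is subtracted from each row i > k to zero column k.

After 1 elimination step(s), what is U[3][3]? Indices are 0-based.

k=0: U[0][0]=1
  eliminate (1,0): mult=3, new row 1: (0, -4, -1, 1); set L[1][0]=3
  eliminate (2,0): mult=-2, new row 2: (0, 8, 0, -2); set L[2][0]=-2
  eliminate (3,0): mult=-4, new row 3: (0, 4, -5, 0); set L[3][0]=-4

U[3][3] = 0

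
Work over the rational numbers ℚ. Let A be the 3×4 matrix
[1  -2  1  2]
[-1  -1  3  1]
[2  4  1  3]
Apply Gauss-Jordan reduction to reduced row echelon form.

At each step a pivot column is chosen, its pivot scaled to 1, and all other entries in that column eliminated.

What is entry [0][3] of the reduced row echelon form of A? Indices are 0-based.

pivot(0,0)=1: scale R0 → (1, -2, 1, 2)
  clear (1,0): R1 −= (-1)R0 → (0, -3, 4, 3)
  clear (2,0): R2 −= (2)R0 → (0, 8, -1, -1)
pivot(1,1)=-3: scale R1 → (0, 1, -4/3, -1)
  clear (0,1): R0 −= (-2)R1 → (1, 0, -5/3, 0)
  clear (2,1): R2 −= (8)R1 → (0, 0, 29/3, 7)
pivot(2,2)=29/3: scale R2 → (0, 0, 1, 21/29)
  clear (0,2): R0 −= (-5/3)R2 → (1, 0, 0, 35/29)
  clear (1,2): R1 −= (-4/3)R2 → (0, 1, 0, -1/29)

M[0][3] = 35/29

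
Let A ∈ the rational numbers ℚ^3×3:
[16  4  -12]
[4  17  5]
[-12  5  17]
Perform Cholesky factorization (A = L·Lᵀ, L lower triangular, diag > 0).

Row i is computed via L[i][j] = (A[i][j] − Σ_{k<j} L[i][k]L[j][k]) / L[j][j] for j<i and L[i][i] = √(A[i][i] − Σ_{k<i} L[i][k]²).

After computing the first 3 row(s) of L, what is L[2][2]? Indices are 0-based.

L[2][2] = 2

Step 1: L[0][0] = √(16) = 4.
  L[1][0] = (4) / L[0][0] = 1.
Step 2: L[1][1] = √(16) = 4.
  L[2][0] = (-12) / L[0][0] = -3.
  L[2][1] = (8) / L[1][1] = 2.
Step 3: L[2][2] = √(4) = 2.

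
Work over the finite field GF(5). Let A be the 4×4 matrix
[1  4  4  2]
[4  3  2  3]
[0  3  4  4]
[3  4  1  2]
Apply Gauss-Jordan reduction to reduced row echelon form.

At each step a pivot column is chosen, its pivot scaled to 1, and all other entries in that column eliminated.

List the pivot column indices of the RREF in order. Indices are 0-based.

step 1: normalize row 0 (÷1) = (1, 4, 4, 2)
  row 1: subtract 4×row0 = (0, 2, 1, 0)
  row 3: subtract 3×row0 = (0, 2, 4, 1)
step 2: normalize row 1 (÷2) = (0, 1, 3, 0)
  row 0: subtract 4×row1 = (1, 0, 2, 2)
  row 2: subtract 3×row1 = (0, 0, 0, 4)
  row 3: subtract 2×row1 = (0, 0, 3, 1)
step 3: exchange rows 2,3
step 3: normalize row 2 (÷3) = (0, 0, 1, 2)
  row 0: subtract 2×row2 = (1, 0, 0, 3)
  row 1: subtract 3×row2 = (0, 1, 0, 4)
step 4: normalize row 3 (÷4) = (0, 0, 0, 1)
  row 0: subtract 3×row3 = (1, 0, 0, 0)
  row 1: subtract 4×row3 = (0, 1, 0, 0)
  row 2: subtract 2×row3 = (0, 0, 1, 0)

pivot columns: 0, 1, 2, 3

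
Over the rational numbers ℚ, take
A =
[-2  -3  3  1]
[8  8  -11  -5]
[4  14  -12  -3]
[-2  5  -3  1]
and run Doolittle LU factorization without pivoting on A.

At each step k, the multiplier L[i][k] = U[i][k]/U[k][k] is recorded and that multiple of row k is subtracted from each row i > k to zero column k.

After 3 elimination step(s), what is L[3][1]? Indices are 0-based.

L[3][1] = -2

k=0: U[0][0]=-2
  eliminate (1,0): mult=-4, new row 1: (0, -4, 1, -1); set L[1][0]=-4
  eliminate (2,0): mult=-2, new row 2: (0, 8, -6, -1); set L[2][0]=-2
  eliminate (3,0): mult=1, new row 3: (0, 8, -6, 0); set L[3][0]=1
k=1: U[1][1]=-4
  eliminate (2,1): mult=-2, new row 2: (0, 0, -4, -3); set L[2][1]=-2
  eliminate (3,1): mult=-2, new row 3: (0, 0, -4, -2); set L[3][1]=-2
k=2: U[2][2]=-4
  eliminate (3,2): mult=1, new row 3: (0, 0, 0, 1); set L[3][2]=1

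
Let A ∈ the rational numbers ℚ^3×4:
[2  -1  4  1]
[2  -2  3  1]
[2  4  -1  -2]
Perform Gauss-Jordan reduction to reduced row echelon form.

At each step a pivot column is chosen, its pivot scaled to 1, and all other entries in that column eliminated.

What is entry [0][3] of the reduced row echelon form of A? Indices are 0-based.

step 1: normalize row 0 (÷2) = (1, -1/2, 2, 1/2)
  row 1: subtract 2×row0 = (0, -1, -1, 0)
  row 2: subtract 2×row0 = (0, 5, -5, -3)
step 2: normalize row 1 (÷-1) = (0, 1, 1, 0)
  row 0: subtract -1/2×row1 = (1, 0, 5/2, 1/2)
  row 2: subtract 5×row1 = (0, 0, -10, -3)
step 3: normalize row 2 (÷-10) = (0, 0, 1, 3/10)
  row 0: subtract 5/2×row2 = (1, 0, 0, -1/4)
  row 1: subtract 1×row2 = (0, 1, 0, -3/10)

M[0][3] = -1/4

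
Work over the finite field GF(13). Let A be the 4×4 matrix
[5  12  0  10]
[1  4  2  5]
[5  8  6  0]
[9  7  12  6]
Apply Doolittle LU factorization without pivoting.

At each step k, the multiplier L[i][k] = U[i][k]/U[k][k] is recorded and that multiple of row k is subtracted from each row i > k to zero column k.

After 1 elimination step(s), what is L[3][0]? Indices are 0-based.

[col 0] pivot 5
  R1 -= 8*R0 → (0, 12, 2, 3)  (L[1][0] := 8)
  R2 -= 1*R0 → (0, 9, 6, 3)  (L[2][0] := 1)
  R3 -= 7*R0 → (0, 1, 12, 1)  (L[3][0] := 7)

L[3][0] = 7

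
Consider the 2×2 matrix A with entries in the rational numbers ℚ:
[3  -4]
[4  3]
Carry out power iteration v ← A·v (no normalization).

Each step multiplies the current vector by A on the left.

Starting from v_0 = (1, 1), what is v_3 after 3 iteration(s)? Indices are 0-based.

v_0 = (1, 1).
v_1 = A·v_0 = (-1, 7).
v_2 = A·v_1 = (-31, 17).
v_3 = A·v_2 = (-161, -73).

v_3 = (-161, -73)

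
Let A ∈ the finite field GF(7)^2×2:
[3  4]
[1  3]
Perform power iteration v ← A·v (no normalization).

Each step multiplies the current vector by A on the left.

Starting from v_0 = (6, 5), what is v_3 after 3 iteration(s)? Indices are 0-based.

v_3 = (4, 4)

v_0 = (6, 5).
v_1 = A·v_0 = (3, 0).
v_2 = A·v_1 = (2, 3).
v_3 = A·v_2 = (4, 4).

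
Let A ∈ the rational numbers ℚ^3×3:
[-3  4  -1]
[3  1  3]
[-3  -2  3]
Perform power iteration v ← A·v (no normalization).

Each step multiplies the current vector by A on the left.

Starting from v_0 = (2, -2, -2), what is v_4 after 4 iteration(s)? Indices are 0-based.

v_4 = (1428, -830, 1120)

v_0 = (2, -2, -2).
v_1 = A·v_0 = (-12, -2, -8).
v_2 = A·v_1 = (36, -62, 16).
v_3 = A·v_2 = (-372, 94, 64).
v_4 = A·v_3 = (1428, -830, 1120).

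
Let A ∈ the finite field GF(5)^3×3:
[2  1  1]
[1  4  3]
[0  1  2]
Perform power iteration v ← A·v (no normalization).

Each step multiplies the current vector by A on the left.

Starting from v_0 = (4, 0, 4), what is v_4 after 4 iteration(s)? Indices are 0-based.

v_4 = (4, 1, 2)

v_0 = (4, 0, 4).
v_1 = A·v_0 = (2, 1, 3).
v_2 = A·v_1 = (3, 0, 2).
v_3 = A·v_2 = (3, 4, 4).
v_4 = A·v_3 = (4, 1, 2).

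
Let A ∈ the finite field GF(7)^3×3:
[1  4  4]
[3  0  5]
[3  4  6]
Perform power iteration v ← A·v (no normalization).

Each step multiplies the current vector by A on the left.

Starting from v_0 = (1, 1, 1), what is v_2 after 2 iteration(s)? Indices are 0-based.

v_0 = (1, 1, 1).
v_1 = A·v_0 = (2, 1, 6).
v_2 = A·v_1 = (2, 1, 4).

v_2 = (2, 1, 4)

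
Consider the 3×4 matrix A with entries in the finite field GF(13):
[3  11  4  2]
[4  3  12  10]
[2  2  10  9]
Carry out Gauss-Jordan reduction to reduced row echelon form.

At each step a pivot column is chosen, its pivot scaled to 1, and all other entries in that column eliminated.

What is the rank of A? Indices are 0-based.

step 1: normalize row 0 (÷3) = (1, 8, 10, 5)
  row 1: subtract 4×row0 = (0, 10, 11, 3)
  row 2: subtract 2×row0 = (0, 12, 3, 12)
step 2: normalize row 1 (÷10) = (0, 1, 5, 12)
  row 0: subtract 8×row1 = (1, 0, 9, 0)
  row 2: subtract 12×row1 = (0, 0, 8, 11)
step 3: normalize row 2 (÷8) = (0, 0, 1, 3)
  row 0: subtract 9×row2 = (1, 0, 0, 12)
  row 1: subtract 5×row2 = (0, 1, 0, 10)

rank = 3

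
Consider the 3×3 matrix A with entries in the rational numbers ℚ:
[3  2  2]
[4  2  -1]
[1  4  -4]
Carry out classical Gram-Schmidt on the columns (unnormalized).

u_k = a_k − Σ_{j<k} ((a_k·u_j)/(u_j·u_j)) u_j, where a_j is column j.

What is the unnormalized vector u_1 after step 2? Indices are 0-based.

Step 1: u_0 = a_0 = (3, 4, 1).
Step 2: u_1 = a_1 − (9/13)·u_0 = (-1/13, -10/13, 43/13).

u_1 = (-1/13, -10/13, 43/13)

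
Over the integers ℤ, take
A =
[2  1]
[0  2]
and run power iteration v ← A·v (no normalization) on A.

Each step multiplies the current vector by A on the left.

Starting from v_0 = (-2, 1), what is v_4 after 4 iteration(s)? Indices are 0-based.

v_0 = (-2, 1).
v_1 = A·v_0 = (-3, 2).
v_2 = A·v_1 = (-4, 4).
v_3 = A·v_2 = (-4, 8).
v_4 = A·v_3 = (0, 16).

v_4 = (0, 16)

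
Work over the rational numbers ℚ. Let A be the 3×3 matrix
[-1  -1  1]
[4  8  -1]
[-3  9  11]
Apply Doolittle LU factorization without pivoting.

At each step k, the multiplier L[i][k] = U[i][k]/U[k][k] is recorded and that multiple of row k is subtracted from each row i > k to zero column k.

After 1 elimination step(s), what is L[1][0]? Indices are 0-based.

L[1][0] = -4

[col 0] pivot -1
  R1 -= -4*R0 → (0, 4, 3)  (L[1][0] := -4)
  R2 -= 3*R0 → (0, 12, 8)  (L[2][0] := 3)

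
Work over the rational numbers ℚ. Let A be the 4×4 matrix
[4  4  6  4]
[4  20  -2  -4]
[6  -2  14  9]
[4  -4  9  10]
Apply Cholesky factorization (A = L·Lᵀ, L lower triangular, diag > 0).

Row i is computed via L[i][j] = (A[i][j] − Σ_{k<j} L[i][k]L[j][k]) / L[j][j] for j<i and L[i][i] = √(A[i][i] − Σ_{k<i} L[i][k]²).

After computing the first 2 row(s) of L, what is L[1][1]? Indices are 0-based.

L[1][1] = 4

Step 1: L[0][0] = √(4) = 2.
  L[1][0] = (4) / L[0][0] = 2.
Step 2: L[1][1] = √(16) = 4.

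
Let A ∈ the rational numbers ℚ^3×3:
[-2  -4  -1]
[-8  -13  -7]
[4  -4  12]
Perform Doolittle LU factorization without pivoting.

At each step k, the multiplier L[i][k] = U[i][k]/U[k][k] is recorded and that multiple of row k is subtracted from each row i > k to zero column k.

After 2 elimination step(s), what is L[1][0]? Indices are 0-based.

[col 0] pivot -2
  R1 -= 4*R0 → (0, 3, -3)  (L[1][0] := 4)
  R2 -= -2*R0 → (0, -12, 10)  (L[2][0] := -2)
[col 1] pivot 3
  R2 -= -4*R1 → (0, 0, -2)  (L[2][1] := -4)

L[1][0] = 4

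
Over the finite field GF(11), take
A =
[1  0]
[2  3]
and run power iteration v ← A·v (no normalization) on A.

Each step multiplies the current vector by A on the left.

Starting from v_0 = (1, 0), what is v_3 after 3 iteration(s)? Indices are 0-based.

v_3 = (1, 4)

v_0 = (1, 0).
v_1 = A·v_0 = (1, 2).
v_2 = A·v_1 = (1, 8).
v_3 = A·v_2 = (1, 4).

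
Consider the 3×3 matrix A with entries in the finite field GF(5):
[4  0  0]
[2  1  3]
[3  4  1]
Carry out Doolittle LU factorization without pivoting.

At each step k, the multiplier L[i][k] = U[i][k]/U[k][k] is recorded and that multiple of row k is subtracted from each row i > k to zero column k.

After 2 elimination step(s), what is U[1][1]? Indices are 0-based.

U[1][1] = 1

[col 0] pivot 4
  R1 -= 3*R0 → (0, 1, 3)  (L[1][0] := 3)
  R2 -= 2*R0 → (0, 4, 1)  (L[2][0] := 2)
[col 1] pivot 1
  R2 -= 4*R1 → (0, 0, 4)  (L[2][1] := 4)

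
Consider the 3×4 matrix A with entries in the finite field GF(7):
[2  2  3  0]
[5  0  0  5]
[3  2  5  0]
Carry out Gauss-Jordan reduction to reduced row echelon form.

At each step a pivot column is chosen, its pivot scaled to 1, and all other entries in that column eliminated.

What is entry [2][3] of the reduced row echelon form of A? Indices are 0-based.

[1] R0 /= 2  ⇒  (1, 1, 5, 0)
     R1 -= 5·R0  ⇒  (0, 2, 3, 5)
     R2 -= 3·R0  ⇒  (0, 6, 4, 0)
[2] R1 /= 2  ⇒  (0, 1, 5, 6)
     R0 -= 1·R1  ⇒  (1, 0, 0, 1)
     R2 -= 6·R1  ⇒  (0, 0, 2, 6)
[3] R2 /= 2  ⇒  (0, 0, 1, 3)
     R1 -= 5·R2  ⇒  (0, 1, 0, 5)

M[2][3] = 3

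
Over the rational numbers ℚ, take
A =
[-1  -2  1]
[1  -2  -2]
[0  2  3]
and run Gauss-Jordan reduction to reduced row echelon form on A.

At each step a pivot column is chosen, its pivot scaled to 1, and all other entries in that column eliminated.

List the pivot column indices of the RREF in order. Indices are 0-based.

pivot(0,0)=-1: scale R0 → (1, 2, -1)
  clear (1,0): R1 −= (1)R0 → (0, -4, -1)
pivot(1,1)=-4: scale R1 → (0, 1, 1/4)
  clear (0,1): R0 −= (2)R1 → (1, 0, -3/2)
  clear (2,1): R2 −= (2)R1 → (0, 0, 5/2)
pivot(2,2)=5/2: scale R2 → (0, 0, 1)
  clear (0,2): R0 −= (-3/2)R2 → (1, 0, 0)
  clear (1,2): R1 −= (1/4)R2 → (0, 1, 0)

pivot columns: 0, 1, 2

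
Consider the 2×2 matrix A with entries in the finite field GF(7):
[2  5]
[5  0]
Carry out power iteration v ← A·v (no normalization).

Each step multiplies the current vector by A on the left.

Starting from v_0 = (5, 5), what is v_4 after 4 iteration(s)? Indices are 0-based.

v_0 = (5, 5).
v_1 = A·v_0 = (0, 4).
v_2 = A·v_1 = (6, 0).
v_3 = A·v_2 = (5, 2).
v_4 = A·v_3 = (6, 4).

v_4 = (6, 4)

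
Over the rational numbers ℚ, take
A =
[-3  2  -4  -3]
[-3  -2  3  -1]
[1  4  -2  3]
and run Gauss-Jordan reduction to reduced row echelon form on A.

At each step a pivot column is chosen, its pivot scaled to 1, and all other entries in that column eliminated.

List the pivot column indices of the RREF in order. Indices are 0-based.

pivot columns: 0, 1, 2

step 1: normalize row 0 (÷-3) = (1, -2/3, 4/3, 1)
  row 1: subtract -3×row0 = (0, -4, 7, 2)
  row 2: subtract 1×row0 = (0, 14/3, -10/3, 2)
step 2: normalize row 1 (÷-4) = (0, 1, -7/4, -1/2)
  row 0: subtract -2/3×row1 = (1, 0, 1/6, 2/3)
  row 2: subtract 14/3×row1 = (0, 0, 29/6, 13/3)
step 3: normalize row 2 (÷29/6) = (0, 0, 1, 26/29)
  row 0: subtract 1/6×row2 = (1, 0, 0, 15/29)
  row 1: subtract -7/4×row2 = (0, 1, 0, 31/29)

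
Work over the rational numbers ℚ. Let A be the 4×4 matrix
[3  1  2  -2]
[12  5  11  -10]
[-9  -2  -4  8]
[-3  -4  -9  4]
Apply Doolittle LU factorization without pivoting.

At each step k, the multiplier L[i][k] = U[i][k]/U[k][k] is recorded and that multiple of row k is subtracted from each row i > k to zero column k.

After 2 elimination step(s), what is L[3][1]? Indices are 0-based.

L[3][1] = -3

[col 0] pivot 3
  R1 -= 4*R0 → (0, 1, 3, -2)  (L[1][0] := 4)
  R2 -= -3*R0 → (0, 1, 2, 2)  (L[2][0] := -3)
  R3 -= -1*R0 → (0, -3, -7, 2)  (L[3][0] := -1)
[col 1] pivot 1
  R2 -= 1*R1 → (0, 0, -1, 4)  (L[2][1] := 1)
  R3 -= -3*R1 → (0, 0, 2, -4)  (L[3][1] := -3)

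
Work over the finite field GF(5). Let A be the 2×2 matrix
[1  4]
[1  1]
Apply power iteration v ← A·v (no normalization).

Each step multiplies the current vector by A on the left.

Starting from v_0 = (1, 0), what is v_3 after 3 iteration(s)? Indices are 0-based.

v_3 = (3, 2)

v_0 = (1, 0).
v_1 = A·v_0 = (1, 1).
v_2 = A·v_1 = (0, 2).
v_3 = A·v_2 = (3, 2).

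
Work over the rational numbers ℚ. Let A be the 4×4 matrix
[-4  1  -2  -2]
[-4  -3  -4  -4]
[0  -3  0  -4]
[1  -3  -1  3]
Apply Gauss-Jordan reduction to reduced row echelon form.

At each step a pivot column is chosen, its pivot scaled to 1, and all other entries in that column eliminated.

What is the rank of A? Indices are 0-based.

rank = 4

pivot(0,0)=-4: scale R0 → (1, -1/4, 1/2, 1/2)
  clear (1,0): R1 −= (-4)R0 → (0, -4, -2, -2)
  clear (3,0): R3 −= (1)R0 → (0, -11/4, -3/2, 5/2)
pivot(1,1)=-4: scale R1 → (0, 1, 1/2, 1/2)
  clear (0,1): R0 −= (-1/4)R1 → (1, 0, 5/8, 5/8)
  clear (2,1): R2 −= (-3)R1 → (0, 0, 3/2, -5/2)
  clear (3,1): R3 −= (-11/4)R1 → (0, 0, -1/8, 31/8)
pivot(2,2)=3/2: scale R2 → (0, 0, 1, -5/3)
  clear (0,2): R0 −= (5/8)R2 → (1, 0, 0, 5/3)
  clear (1,2): R1 −= (1/2)R2 → (0, 1, 0, 4/3)
  clear (3,2): R3 −= (-1/8)R2 → (0, 0, 0, 11/3)
pivot(3,3)=11/3: scale R3 → (0, 0, 0, 1)
  clear (0,3): R0 −= (5/3)R3 → (1, 0, 0, 0)
  clear (1,3): R1 −= (4/3)R3 → (0, 1, 0, 0)
  clear (2,3): R2 −= (-5/3)R3 → (0, 0, 1, 0)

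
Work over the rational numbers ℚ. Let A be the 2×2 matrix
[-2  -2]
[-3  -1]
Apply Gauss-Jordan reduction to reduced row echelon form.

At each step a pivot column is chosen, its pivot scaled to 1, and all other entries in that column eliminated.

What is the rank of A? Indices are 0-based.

pivot(0,0)=-2: scale R0 → (1, 1)
  clear (1,0): R1 −= (-3)R0 → (0, 2)
pivot(1,1)=2: scale R1 → (0, 1)
  clear (0,1): R0 −= (1)R1 → (1, 0)

rank = 2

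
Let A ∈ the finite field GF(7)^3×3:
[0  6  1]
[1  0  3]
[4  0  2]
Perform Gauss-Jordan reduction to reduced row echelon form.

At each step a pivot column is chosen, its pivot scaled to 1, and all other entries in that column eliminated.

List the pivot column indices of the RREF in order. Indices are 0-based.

pivot columns: 0, 1, 2

step 1: exchange rows 0,1
step 1: normalize row 0 (÷1) = (1, 0, 3)
  row 2: subtract 4×row0 = (0, 0, 4)
step 2: normalize row 1 (÷6) = (0, 1, 6)
step 3: normalize row 2 (÷4) = (0, 0, 1)
  row 0: subtract 3×row2 = (1, 0, 0)
  row 1: subtract 6×row2 = (0, 1, 0)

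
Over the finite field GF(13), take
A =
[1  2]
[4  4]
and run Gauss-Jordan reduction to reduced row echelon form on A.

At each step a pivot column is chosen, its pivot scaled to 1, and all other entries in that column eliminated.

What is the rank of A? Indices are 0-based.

rank = 2

[1] R0 /= 1  ⇒  (1, 2)
     R1 -= 4·R0  ⇒  (0, 9)
[2] R1 /= 9  ⇒  (0, 1)
     R0 -= 2·R1  ⇒  (1, 0)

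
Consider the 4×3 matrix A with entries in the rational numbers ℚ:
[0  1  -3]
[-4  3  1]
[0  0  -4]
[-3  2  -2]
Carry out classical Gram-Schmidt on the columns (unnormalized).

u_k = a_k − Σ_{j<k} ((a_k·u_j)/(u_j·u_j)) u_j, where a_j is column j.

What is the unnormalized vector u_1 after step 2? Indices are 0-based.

Step 1: u_0 = a_0 = (0, -4, 0, -3).
Step 2: u_1 = a_1 − (-18/25)·u_0 = (1, 3/25, 0, -4/25).

u_1 = (1, 3/25, 0, -4/25)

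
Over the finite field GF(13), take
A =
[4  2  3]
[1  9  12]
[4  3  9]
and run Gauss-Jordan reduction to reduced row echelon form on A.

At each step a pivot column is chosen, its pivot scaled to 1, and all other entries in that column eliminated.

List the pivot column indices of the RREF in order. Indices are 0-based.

pivot columns: 0, 1, 2

[1] R0 /= 4  ⇒  (1, 7, 4)
     R1 -= 1·R0  ⇒  (0, 2, 8)
     R2 -= 4·R0  ⇒  (0, 1, 6)
[2] R1 /= 2  ⇒  (0, 1, 4)
     R0 -= 7·R1  ⇒  (1, 0, 2)
     R2 -= 1·R1  ⇒  (0, 0, 2)
[3] R2 /= 2  ⇒  (0, 0, 1)
     R0 -= 2·R2  ⇒  (1, 0, 0)
     R1 -= 4·R2  ⇒  (0, 1, 0)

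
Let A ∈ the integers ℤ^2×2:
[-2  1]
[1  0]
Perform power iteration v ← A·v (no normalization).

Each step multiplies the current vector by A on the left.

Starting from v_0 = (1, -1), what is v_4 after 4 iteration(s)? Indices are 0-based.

v_0 = (1, -1).
v_1 = A·v_0 = (-3, 1).
v_2 = A·v_1 = (7, -3).
v_3 = A·v_2 = (-17, 7).
v_4 = A·v_3 = (41, -17).

v_4 = (41, -17)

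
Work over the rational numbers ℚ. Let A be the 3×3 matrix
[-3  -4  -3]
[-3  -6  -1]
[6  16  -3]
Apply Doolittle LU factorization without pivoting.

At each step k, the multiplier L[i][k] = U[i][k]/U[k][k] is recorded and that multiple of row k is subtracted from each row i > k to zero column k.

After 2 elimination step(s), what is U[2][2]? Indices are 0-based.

[col 0] pivot -3
  R1 -= 1*R0 → (0, -2, 2)  (L[1][0] := 1)
  R2 -= -2*R0 → (0, 8, -9)  (L[2][0] := -2)
[col 1] pivot -2
  R2 -= -4*R1 → (0, 0, -1)  (L[2][1] := -4)

U[2][2] = -1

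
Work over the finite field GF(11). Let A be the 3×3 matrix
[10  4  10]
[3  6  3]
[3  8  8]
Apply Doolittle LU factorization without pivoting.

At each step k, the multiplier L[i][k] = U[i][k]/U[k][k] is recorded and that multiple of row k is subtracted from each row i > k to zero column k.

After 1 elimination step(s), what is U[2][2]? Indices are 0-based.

U[2][2] = 5

Step 1: pivot at (0,0) is 10.
  row1 ← row1 − (8)·row0  ⇒  L[1][0]=8, U row1=(0, 7, 0)
  row2 ← row2 − (8)·row0  ⇒  L[2][0]=8, U row2=(0, 9, 5)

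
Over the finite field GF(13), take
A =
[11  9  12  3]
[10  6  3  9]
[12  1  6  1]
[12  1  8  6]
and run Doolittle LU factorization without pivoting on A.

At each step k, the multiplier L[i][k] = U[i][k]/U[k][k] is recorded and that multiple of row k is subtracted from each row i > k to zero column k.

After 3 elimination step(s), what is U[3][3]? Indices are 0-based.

k=0: U[0][0]=11
  eliminate (1,0): mult=8, new row 1: (0, 12, 11, 11); set L[1][0]=8
  eliminate (2,0): mult=7, new row 2: (0, 3, 0, 6); set L[2][0]=7
  eliminate (3,0): mult=7, new row 3: (0, 3, 2, 11); set L[3][0]=7
k=1: U[1][1]=12
  eliminate (2,1): mult=10, new row 2: (0, 0, 7, 0); set L[2][1]=10
  eliminate (3,1): mult=10, new row 3: (0, 0, 9, 5); set L[3][1]=10
k=2: U[2][2]=7
  eliminate (3,2): mult=5, new row 3: (0, 0, 0, 5); set L[3][2]=5

U[3][3] = 5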